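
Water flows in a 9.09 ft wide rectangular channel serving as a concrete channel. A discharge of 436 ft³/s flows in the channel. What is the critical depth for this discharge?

y_c = 4.15 ft

For a rectangular channel, critical depth y_c = (q²/g)^(1/3) where q = Q/b = 436/9.09 = 47.96 ft²/s.
So y_c = (47.96²/32.2)^(1/3) = 4.15 ft.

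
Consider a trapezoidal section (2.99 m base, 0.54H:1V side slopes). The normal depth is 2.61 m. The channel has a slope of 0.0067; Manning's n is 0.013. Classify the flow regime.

With bottom width b = 2.99 m and side slope z = 0.54: A = (b + zy)y = (2.99 + 0.54×2.61)×2.61 = 11.48 m²; P = b + 2y√(1+z²) = 2.99 + 2×2.61×1.136 = 8.922 m.
Hydraulic radius R = A/P = 11.48/8.922 = 1.287 m.
V = (1/n) R^(2/3) √S = (1/0.013) × 1.287^(2/3) × √0.0067 = 7.449 m/s. Hydraulic depth D_h = A/T = 11.48/5.809 = 1.977 m.
Froude number Fr = V/√(g·D_h) = 7.449/√(9.81×1.977) = 1.69, which is greater than 1, so the flow is supercritical.

supercritical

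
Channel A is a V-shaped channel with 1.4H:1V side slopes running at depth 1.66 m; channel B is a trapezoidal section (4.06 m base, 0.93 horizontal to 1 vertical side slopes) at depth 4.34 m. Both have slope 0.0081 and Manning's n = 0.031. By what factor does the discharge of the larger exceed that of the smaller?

Channel A: For a triangular section with side slope z = 1.4: A = zy² = 1.4×1.66² = 3.858 m²; P = 2y√(1+z²) = 2×1.66×1.72 = 5.712 m. Hydraulic radius R = A/P = 3.858/5.712 = 0.6754 m. Q_A = (1/0.031)·3.858·0.6754^(2/3)·√0.0081 = 8.622 m³/s.
Channel B: With bottom width b = 4.06 m and side slope z = 0.93: A = (b + zy)y = (4.06 + 0.93×4.34)×4.34 = 35.14 m²; P = b + 2y√(1+z²) = 4.06 + 2×4.34×1.366 = 15.91 m. Hydraulic radius R = A/P = 35.14/15.91 = 2.208 m. Q_B = (1/0.031)·35.14·2.208^(2/3)·√0.0081 = 173 m³/s.
The larger discharge is 173 m³/s and the smaller is 8.622 m³/s; the ratio is 20.1.

20.1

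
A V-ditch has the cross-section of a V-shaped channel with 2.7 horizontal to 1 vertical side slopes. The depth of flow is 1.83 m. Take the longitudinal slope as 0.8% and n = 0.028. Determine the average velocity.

V = 2.88 m/s

For a triangular section with side slope z = 2.7: A = zy² = 2.7×1.83² = 9.042 m²; P = 2y√(1+z²) = 2×1.83×2.879 = 10.54 m.
Hydraulic radius R = A/P = 9.042/10.54 = 0.858 m.
From Manning's equation, V = (1/n) R^(2/3) S^(1/2) = (1/0.028) × 0.858^(2/3) × 0.008^(1/2) = 2.88 m/s.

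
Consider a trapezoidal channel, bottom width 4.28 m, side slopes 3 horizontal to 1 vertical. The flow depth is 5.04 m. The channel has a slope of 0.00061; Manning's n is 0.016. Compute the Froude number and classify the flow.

With bottom width b = 4.28 m and side slope z = 3: A = (b + zy)y = (4.28 + 3×5.04)×5.04 = 97.78 m²; P = b + 2y√(1+z²) = 4.28 + 2×5.04×3.162 = 36.16 m.
Hydraulic radius R = A/P = 97.78/36.16 = 2.704 m.
V = (1/n) R^(2/3) √S = (1/0.016) × 2.704^(2/3) × √0.00061 = 2.996 m/s. Hydraulic depth D_h = A/T = 97.78/34.52 = 2.832 m.
Froude number Fr = V/√(g·D_h) = 2.996/√(9.81×2.832) = 0.568, which is less than 1, so the flow is subcritical.

subcritical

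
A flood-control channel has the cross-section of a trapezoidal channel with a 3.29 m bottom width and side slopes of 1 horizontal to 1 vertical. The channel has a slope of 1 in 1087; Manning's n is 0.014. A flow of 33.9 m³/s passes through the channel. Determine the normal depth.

y_n = 2.32 m

Manning's equation rearranged: A R^(2/3) = nQ / (1·√S) = 0.014 × 33.9 / (√0.00092) = 15.65.
Try y = 1.59 m: A R^(2/3) = 7.741 — too small.
Try y = 2.32 m: A R^(2/3) = 15.67 — matches.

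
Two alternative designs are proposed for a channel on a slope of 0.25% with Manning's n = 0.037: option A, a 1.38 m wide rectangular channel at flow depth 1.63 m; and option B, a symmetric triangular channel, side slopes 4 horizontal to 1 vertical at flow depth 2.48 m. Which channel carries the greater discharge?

Channel A: Flow area A = b·y = 1.38 × 1.63 = 2.249 m². Wetted perimeter P = b + 2y = 1.38 + 2×1.63 = 4.64 m. Hydraulic radius R = A/P = 2.249/4.64 = 0.4848 m. Q_A = (1/0.037)·2.249·0.4848^(2/3)·√0.0025 = 1.876 m³/s.
Channel B: For a triangular section with side slope z = 4: A = zy² = 4×2.48² = 24.6 m²; P = 2y√(1+z²) = 2×2.48×4.123 = 20.45 m. Hydraulic radius R = A/P = 24.6/20.45 = 1.203 m. Q_B = (1/0.037)·24.6·1.203^(2/3)·√0.0025 = 37.6 m³/s.
Q_A = 1.876 m³/s vs Q_B = 37.6 m³/s, so channel B carries more.

channel B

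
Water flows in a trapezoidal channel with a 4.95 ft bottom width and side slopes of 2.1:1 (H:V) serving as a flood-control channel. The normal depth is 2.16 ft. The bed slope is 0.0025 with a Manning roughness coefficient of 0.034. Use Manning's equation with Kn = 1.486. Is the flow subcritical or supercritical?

With bottom width b = 4.95 ft and side slope z = 2.1: A = (b + zy)y = (4.95 + 2.1×2.16)×2.16 = 20.49 ft²; P = b + 2y√(1+z²) = 4.95 + 2×2.16×2.326 = 15 ft.
Hydraulic radius R = A/P = 20.49/15 = 1.366 ft.
V = (1.486/n) R^(2/3) √S = (1.486/0.034) × 1.366^(2/3) × √0.0025 = 2.691 ft/s. Hydraulic depth D_h = A/T = 20.49/14.02 = 1.461 ft.
Froude number Fr = V/√(g·D_h) = 2.691/√(32.2×1.461) = 0.392, which is less than 1, so the flow is subcritical.

subcritical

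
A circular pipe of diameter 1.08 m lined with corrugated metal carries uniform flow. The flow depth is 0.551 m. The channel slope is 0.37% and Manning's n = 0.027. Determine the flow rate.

Q = 0.446 m³/s

For a circular section of diameter D = 1.08 m at depth y = 0.551 m, the central angle is θ = 2 arccos(1 − 2y/D) = 3.182 rad. Then A = (D²/8)(θ − sin θ) = 0.4699 m² and P = Dθ/2 = 1.718 m.
Hydraulic radius R = A/P = 0.4699/1.718 = 0.2735 m.
Manning's equation: Q = (1/n) A R^(2/3) S^(1/2) = (1/0.027) × 0.4699 × 0.2735^(2/3) × 0.0037^(1/2) = 0.446 m³/s.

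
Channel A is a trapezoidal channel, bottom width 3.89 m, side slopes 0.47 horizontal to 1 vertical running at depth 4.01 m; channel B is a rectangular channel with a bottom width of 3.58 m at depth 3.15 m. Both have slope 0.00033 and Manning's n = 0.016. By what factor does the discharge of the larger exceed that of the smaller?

Channel A: With bottom width b = 3.89 m and side slope z = 0.47: A = (b + zy)y = (3.89 + 0.47×4.01)×4.01 = 23.16 m²; P = b + 2y√(1+z²) = 3.89 + 2×4.01×1.105 = 12.75 m. Hydraulic radius R = A/P = 23.16/12.75 = 1.816 m. Q_A = (1/0.016)·23.16·1.816^(2/3)·√0.00033 = 39.13 m³/s.
Channel B: Flow area A = b·y = 3.58 × 3.15 = 11.28 m². Wetted perimeter P = b + 2y = 3.58 + 2×3.15 = 9.88 m. Hydraulic radius R = A/P = 11.28/9.88 = 1.141 m. Q_B = (1/0.016)·11.28·1.141^(2/3)·√0.00033 = 13.98 m³/s.
The larger discharge is 39.13 m³/s and the smaller is 13.98 m³/s; the ratio is 2.8.

2.8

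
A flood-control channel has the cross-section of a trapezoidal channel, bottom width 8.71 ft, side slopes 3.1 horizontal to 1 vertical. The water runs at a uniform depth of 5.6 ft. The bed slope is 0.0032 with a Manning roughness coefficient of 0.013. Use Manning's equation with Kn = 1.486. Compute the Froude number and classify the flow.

With bottom width b = 8.71 ft and side slope z = 3.1: A = (b + zy)y = (8.71 + 3.1×5.6)×5.6 = 146 ft²; P = b + 2y√(1+z²) = 8.71 + 2×5.6×3.257 = 45.19 ft.
Hydraulic radius R = A/P = 146/45.19 = 3.231 ft.
V = (1.486/n) R^(2/3) √S = (1.486/0.013) × 3.231^(2/3) × √0.0032 = 14.13 ft/s. Hydraulic depth D_h = A/T = 146/43.43 = 3.362 ft.
Froude number Fr = V/√(g·D_h) = 14.13/√(32.2×3.362) = 1.36, which is greater than 1, so the flow is supercritical.

supercritical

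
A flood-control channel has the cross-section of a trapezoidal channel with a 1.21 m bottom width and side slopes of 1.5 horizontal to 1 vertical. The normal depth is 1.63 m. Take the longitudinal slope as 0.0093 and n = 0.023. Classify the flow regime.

With bottom width b = 1.21 m and side slope z = 1.5: A = (b + zy)y = (1.21 + 1.5×1.63)×1.63 = 5.958 m²; P = b + 2y√(1+z²) = 1.21 + 2×1.63×1.803 = 7.087 m.
Hydraulic radius R = A/P = 5.958/7.087 = 0.8406 m.
V = (1/n) R^(2/3) √S = (1/0.023) × 0.8406^(2/3) × √0.0093 = 3.735 m/s. Hydraulic depth D_h = A/T = 5.958/6.1 = 0.9767 m.
Froude number Fr = V/√(g·D_h) = 3.735/√(9.81×0.9767) = 1.21, which is greater than 1, so the flow is supercritical.

supercritical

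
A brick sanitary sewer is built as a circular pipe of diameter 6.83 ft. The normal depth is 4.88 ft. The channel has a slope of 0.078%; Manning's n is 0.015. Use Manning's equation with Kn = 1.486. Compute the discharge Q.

For a circular section of diameter D = 6.83 ft at depth y = 4.88 ft, the central angle is θ = 2 arccos(1 − 2y/D) = 4.028 rad. Then A = (D²/8)(θ − sin θ) = 28.01 ft² and P = Dθ/2 = 13.76 ft.
Hydraulic radius R = A/P = 28.01/13.76 = 2.036 ft.
Manning's equation: Q = (1.486/n) A R^(2/3) S^(1/2) = (1.486/0.015) × 28.01 × 2.036^(2/3) × 0.00078^(1/2) = 124 ft³/s.

Q = 124 ft³/s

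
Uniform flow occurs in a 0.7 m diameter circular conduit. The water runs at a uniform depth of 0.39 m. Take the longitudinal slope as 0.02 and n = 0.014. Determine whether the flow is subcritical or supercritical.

For a circular section of diameter D = 0.7 m at depth y = 0.39 m, the central angle is θ = 2 arccos(1 − 2y/D) = 3.371 rad. Then A = (D²/8)(θ − sin θ) = 0.2204 m² and P = Dθ/2 = 1.18 m.
Hydraulic radius R = A/P = 0.2204/1.18 = 0.1868 m.
V = (1/n) R^(2/3) √S = (1/0.014) × 0.1868^(2/3) × √0.02 = 3.301 m/s. Hydraulic depth D_h = A/T = 0.2204/0.6954 = 0.3169 m.
Froude number Fr = V/√(g·D_h) = 3.301/√(9.81×0.3169) = 1.87, which is greater than 1, so the flow is supercritical.

supercritical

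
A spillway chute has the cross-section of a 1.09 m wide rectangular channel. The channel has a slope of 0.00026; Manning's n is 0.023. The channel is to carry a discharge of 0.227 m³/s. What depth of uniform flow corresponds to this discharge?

y_n = 0.664 m

Manning's equation rearranged: A R^(2/3) = nQ / (1·√S) = 0.023 × 0.227 / (√0.00026) = 0.3238.
Try y = 0.548 m: A R^(2/3) = 0.2515 — short.
Try y = 0.778 m: A R^(2/3) = 0.3971 — over.
Try y = 0.664 m: A R^(2/3) = 0.3239 — ≈ 0.3238.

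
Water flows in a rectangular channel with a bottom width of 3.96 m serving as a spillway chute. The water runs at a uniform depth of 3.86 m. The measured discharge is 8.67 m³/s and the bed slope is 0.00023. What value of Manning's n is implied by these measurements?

Flow area A = b·y = 3.96 × 3.86 = 15.29 m². Wetted perimeter P = b + 2y = 3.96 + 2×3.86 = 11.68 m.
Hydraulic radius R = A/P = 15.29/11.68 = 1.309 m.
Rearranging Manning's equation: n = (1/Q) A R^(2/3) S^(1/2) = (1/8.67) × 15.29 × 1.309^(2/3) × √0.00023 = 0.032.

n = 0.032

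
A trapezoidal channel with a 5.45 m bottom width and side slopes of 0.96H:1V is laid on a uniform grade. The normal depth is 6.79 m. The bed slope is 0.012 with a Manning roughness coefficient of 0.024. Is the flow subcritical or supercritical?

supercritical

With bottom width b = 5.45 m and side slope z = 0.96: A = (b + zy)y = (5.45 + 0.96×6.79)×6.79 = 81.27 m²; P = b + 2y√(1+z²) = 5.45 + 2×6.79×1.386 = 24.27 m.
Hydraulic radius R = A/P = 81.27/24.27 = 3.348 m.
V = (1/n) R^(2/3) √S = (1/0.024) × 3.348^(2/3) × √0.012 = 10.21 m/s. Hydraulic depth D_h = A/T = 81.27/18.49 = 4.396 m.
Froude number Fr = V/√(g·D_h) = 10.21/√(9.81×4.396) = 1.56, which is greater than 1, so the flow is supercritical.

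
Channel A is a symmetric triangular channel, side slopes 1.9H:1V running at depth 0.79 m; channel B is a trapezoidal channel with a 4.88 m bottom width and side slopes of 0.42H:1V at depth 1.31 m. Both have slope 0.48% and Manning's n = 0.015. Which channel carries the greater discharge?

channel B

Channel A: For a triangular section with side slope z = 1.9: A = zy² = 1.9×0.79² = 1.186 m²; P = 2y√(1+z²) = 2×0.79×2.147 = 3.392 m. Hydraulic radius R = A/P = 1.186/3.392 = 0.3495 m. Q_A = (1/0.015)·1.186·0.3495^(2/3)·√0.0048 = 2.718 m³/s.
Channel B: With bottom width b = 4.88 m and side slope z = 0.42: A = (b + zy)y = (4.88 + 0.42×1.31)×1.31 = 7.114 m²; P = b + 2y√(1+z²) = 4.88 + 2×1.31×1.085 = 7.722 m. Hydraulic radius R = A/P = 7.114/7.722 = 0.9212 m. Q_B = (1/0.015)·7.114·0.9212^(2/3)·√0.0048 = 31.11 m³/s.
Q_A = 2.718 m³/s vs Q_B = 31.11 m³/s, so channel B carries more.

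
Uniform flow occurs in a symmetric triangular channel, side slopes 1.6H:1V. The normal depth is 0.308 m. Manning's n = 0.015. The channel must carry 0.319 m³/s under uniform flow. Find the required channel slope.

S = 0.015

For a triangular section with side slope z = 1.6: A = zy² = 1.6×0.308² = 0.1518 m²; P = 2y√(1+z²) = 2×0.308×1.887 = 1.162 m.
Hydraulic radius R = A/P = 0.1518/1.162 = 0.1306 m.
From Manning's equation, S = [nQ / (1 A R^(2/3))]² = [0.015 × 0.319 / (1 × 0.1518 × 0.1306^(2/3))]² = 0.015.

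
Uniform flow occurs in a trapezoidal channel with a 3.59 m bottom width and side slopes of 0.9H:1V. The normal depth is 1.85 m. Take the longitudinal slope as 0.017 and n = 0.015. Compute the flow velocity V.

V = 9.46 m/s

With bottom width b = 3.59 m and side slope z = 0.9: A = (b + zy)y = (3.59 + 0.9×1.85)×1.85 = 9.722 m²; P = b + 2y√(1+z²) = 3.59 + 2×1.85×1.345 = 8.568 m.
Hydraulic radius R = A/P = 9.722/8.568 = 1.135 m.
From Manning's equation, V = (1/n) R^(2/3) S^(1/2) = (1/0.015) × 1.135^(2/3) × 0.017^(1/2) = 9.46 m/s.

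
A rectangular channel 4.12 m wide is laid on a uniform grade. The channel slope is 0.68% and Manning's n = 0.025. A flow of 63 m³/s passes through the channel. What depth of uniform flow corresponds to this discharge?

Manning's equation rearranged: A R^(2/3) = nQ / (1·√S) = 0.025 × 63 / (√0.0068) = 19.1.
Try y = 2.77 m: A R^(2/3) = 12.75 — low.
Try y = 4.36 m: A R^(2/3) = 22.47 — high.
Try y = 3.82 m: A R^(2/3) = 19.11 — matches.

y_n = 3.82 m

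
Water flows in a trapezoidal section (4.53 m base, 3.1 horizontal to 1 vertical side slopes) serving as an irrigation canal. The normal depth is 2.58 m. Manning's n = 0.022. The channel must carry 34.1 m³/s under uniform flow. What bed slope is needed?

With bottom width b = 4.53 m and side slope z = 3.1: A = (b + zy)y = (4.53 + 3.1×2.58)×2.58 = 32.32 m²; P = b + 2y√(1+z²) = 4.53 + 2×2.58×3.257 = 21.34 m.
Hydraulic radius R = A/P = 32.32/21.34 = 1.515 m.
From Manning's equation, S = [nQ / (1 A R^(2/3))]² = [0.022 × 34.1 / (1 × 32.32 × 1.515^(2/3))]² = 0.00031.

S = 0.00031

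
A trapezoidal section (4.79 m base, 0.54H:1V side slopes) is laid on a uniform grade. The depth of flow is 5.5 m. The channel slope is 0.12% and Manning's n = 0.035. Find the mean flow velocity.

With bottom width b = 4.79 m and side slope z = 0.54: A = (b + zy)y = (4.79 + 0.54×5.5)×5.5 = 42.68 m²; P = b + 2y√(1+z²) = 4.79 + 2×5.5×1.136 = 17.29 m.
Hydraulic radius R = A/P = 42.68/17.29 = 2.468 m.
From Manning's equation, V = (1/n) R^(2/3) S^(1/2) = (1/0.035) × 2.468^(2/3) × 0.0012^(1/2) = 1.81 m/s.

V = 1.81 m/s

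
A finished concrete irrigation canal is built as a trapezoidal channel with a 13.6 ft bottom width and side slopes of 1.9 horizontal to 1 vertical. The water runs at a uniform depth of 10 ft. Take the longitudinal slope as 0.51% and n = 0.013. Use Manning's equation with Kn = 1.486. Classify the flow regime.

With bottom width b = 13.6 ft and side slope z = 1.9: A = (b + zy)y = (13.6 + 1.9×10)×10 = 326 ft²; P = b + 2y√(1+z²) = 13.6 + 2×10×2.147 = 56.54 ft.
Hydraulic radius R = A/P = 326/56.54 = 5.766 ft.
V = (1.486/n) R^(2/3) √S = (1.486/0.013) × 5.766^(2/3) × √0.0051 = 26.25 ft/s. Hydraulic depth D_h = A/T = 326/51.6 = 6.318 ft.
Froude number Fr = V/√(g·D_h) = 26.25/√(32.2×6.318) = 1.84, which is greater than 1, so the flow is supercritical.

supercritical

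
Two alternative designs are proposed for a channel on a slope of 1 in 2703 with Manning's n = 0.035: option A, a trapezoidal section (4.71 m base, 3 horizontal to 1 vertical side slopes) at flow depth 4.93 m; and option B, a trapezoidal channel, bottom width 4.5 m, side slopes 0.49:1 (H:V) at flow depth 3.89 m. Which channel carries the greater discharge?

channel A

Channel A: With bottom width b = 4.71 m and side slope z = 3: A = (b + zy)y = (4.71 + 3×4.93)×4.93 = 96.13 m²; P = b + 2y√(1+z²) = 4.71 + 2×4.93×3.162 = 35.89 m. Hydraulic radius R = A/P = 96.13/35.89 = 2.679 m. Q_A = (1/0.035)·96.13·2.679^(2/3)·√0.00037 = 101.9 m³/s.
Channel B: With bottom width b = 4.5 m and side slope z = 0.49: A = (b + zy)y = (4.5 + 0.49×3.89)×3.89 = 24.92 m²; P = b + 2y√(1+z²) = 4.5 + 2×3.89×1.114 = 13.16 m. Hydraulic radius R = A/P = 24.92/13.16 = 1.893 m. Q_B = (1/0.035)·24.92·1.893^(2/3)·√0.00037 = 20.96 m³/s.
Q_A = 101.9 m³/s vs Q_B = 20.96 m³/s, so channel A carries more.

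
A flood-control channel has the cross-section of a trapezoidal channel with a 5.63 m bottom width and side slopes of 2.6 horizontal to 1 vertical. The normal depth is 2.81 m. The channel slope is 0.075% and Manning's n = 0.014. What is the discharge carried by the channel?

With bottom width b = 5.63 m and side slope z = 2.6: A = (b + zy)y = (5.63 + 2.6×2.81)×2.81 = 36.35 m²; P = b + 2y√(1+z²) = 5.63 + 2×2.81×2.786 = 21.29 m.
Hydraulic radius R = A/P = 36.35/21.29 = 1.708 m.
Manning's equation: Q = (1/n) A R^(2/3) S^(1/2) = (1/0.014) × 36.35 × 1.708^(2/3) × 0.00075^(1/2) = 102 m³/s.

Q = 102 m³/s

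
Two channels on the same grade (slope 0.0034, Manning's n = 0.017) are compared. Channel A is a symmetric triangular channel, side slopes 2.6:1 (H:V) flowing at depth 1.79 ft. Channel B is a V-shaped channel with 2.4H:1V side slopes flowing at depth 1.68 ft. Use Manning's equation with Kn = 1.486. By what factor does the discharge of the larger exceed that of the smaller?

Channel A: For a triangular section with side slope z = 2.6: A = zy² = 2.6×1.79² = 8.331 ft²; P = 2y√(1+z²) = 2×1.79×2.786 = 9.973 ft. Hydraulic radius R = A/P = 8.331/9.973 = 0.8353 ft. Q_A = (1.486/0.017)·8.331·0.8353^(2/3)·√0.0034 = 37.66 ft³/s.
Channel B: For a triangular section with side slope z = 2.4: A = zy² = 2.4×1.68² = 6.774 ft²; P = 2y√(1+z²) = 2×1.68×2.6 = 8.736 ft. Hydraulic radius R = A/P = 6.774/8.736 = 0.7754 ft. Q_B = (1.486/0.017)·6.774·0.7754^(2/3)·√0.0034 = 29.14 ft³/s.
The larger discharge is 37.66 ft³/s and the smaller is 29.14 ft³/s; the ratio is 1.29.

1.29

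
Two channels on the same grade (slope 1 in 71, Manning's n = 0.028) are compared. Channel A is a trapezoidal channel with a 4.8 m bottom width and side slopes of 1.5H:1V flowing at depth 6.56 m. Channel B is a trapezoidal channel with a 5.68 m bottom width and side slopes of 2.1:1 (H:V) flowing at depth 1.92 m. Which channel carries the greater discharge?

channel A

Channel A: With bottom width b = 4.8 m and side slope z = 1.5: A = (b + zy)y = (4.8 + 1.5×6.56)×6.56 = 96.04 m²; P = b + 2y√(1+z²) = 4.8 + 2×6.56×1.803 = 28.45 m. Hydraulic radius R = A/P = 96.04/28.45 = 3.375 m. Q_A = (1/0.028)·96.04·3.375^(2/3)·√0.01408 = 916 m³/s.
Channel B: With bottom width b = 5.68 m and side slope z = 2.1: A = (b + zy)y = (5.68 + 2.1×1.92)×1.92 = 18.65 m²; P = b + 2y√(1+z²) = 5.68 + 2×1.92×2.326 = 14.61 m. Hydraulic radius R = A/P = 18.65/14.61 = 1.276 m. Q_B = (1/0.028)·18.65·1.276^(2/3)·√0.01408 = 92.99 m³/s.
Q_A = 916 m³/s vs Q_B = 92.99 m³/s, so channel A carries more.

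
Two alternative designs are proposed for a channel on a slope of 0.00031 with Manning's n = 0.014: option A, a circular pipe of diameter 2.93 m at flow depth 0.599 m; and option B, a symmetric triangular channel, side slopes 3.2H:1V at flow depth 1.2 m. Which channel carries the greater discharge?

Channel A: For a circular section of diameter D = 2.93 m at depth y = 0.599 m, the central angle is θ = 2 arccos(1 − 2y/D) = 1.877 rad. Then A = (D²/8)(θ − sin θ) = 0.9906 m² and P = Dθ/2 = 2.749 m. Hydraulic radius R = A/P = 0.9906/2.749 = 0.3603 m. Q_A = (1/0.014)·0.9906·0.3603^(2/3)·√0.00031 = 0.6308 m³/s.
Channel B: For a triangular section with side slope z = 3.2: A = zy² = 3.2×1.2² = 4.608 m²; P = 2y√(1+z²) = 2×1.2×3.353 = 8.046 m. Hydraulic radius R = A/P = 4.608/8.046 = 0.5727 m. Q_B = (1/0.014)·4.608·0.5727^(2/3)·√0.00031 = 3.996 m³/s.
Q_A = 0.6308 m³/s vs Q_B = 3.996 m³/s, so channel B carries more.

channel B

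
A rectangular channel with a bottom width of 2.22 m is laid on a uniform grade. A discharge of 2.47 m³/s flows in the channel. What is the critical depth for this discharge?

y_c = 0.502 m

For a rectangular channel, critical depth y_c = (q²/g)^(1/3) where q = Q/b = 2.47/2.22 = 1.113 m²/s.
So y_c = (1.113²/9.81)^(1/3) = 0.502 m.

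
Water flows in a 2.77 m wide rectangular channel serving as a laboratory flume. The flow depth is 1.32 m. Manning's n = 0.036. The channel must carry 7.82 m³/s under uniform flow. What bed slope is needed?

S = 0.00999

Flow area A = b·y = 2.77 × 1.32 = 3.656 m². Wetted perimeter P = b + 2y = 2.77 + 2×1.32 = 5.41 m.
Hydraulic radius R = A/P = 3.656/5.41 = 0.6759 m.
From Manning's equation, S = [nQ / (1 A R^(2/3))]² = [0.036 × 7.82 / (1 × 3.656 × 0.6759^(2/3))]² = 0.00999.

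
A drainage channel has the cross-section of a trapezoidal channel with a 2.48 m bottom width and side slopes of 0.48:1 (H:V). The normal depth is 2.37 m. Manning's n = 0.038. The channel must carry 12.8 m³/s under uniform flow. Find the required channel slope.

With bottom width b = 2.48 m and side slope z = 0.48: A = (b + zy)y = (2.48 + 0.48×2.37)×2.37 = 8.574 m²; P = b + 2y√(1+z²) = 2.48 + 2×2.37×1.109 = 7.738 m.
Hydraulic radius R = A/P = 8.574/7.738 = 1.108 m.
From Manning's equation, S = [nQ / (1 A R^(2/3))]² = [0.038 × 12.8 / (1 × 8.574 × 1.108^(2/3))]² = 0.00281.

S = 0.00281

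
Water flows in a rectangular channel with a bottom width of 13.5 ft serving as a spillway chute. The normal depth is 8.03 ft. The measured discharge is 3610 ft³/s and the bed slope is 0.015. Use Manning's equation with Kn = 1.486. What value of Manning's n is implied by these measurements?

Flow area A = b·y = 13.5 × 8.03 = 108.4 ft². Wetted perimeter P = b + 2y = 13.5 + 2×8.03 = 29.56 ft.
Hydraulic radius R = A/P = 108.4/29.56 = 3.667 ft.
Rearranging Manning's equation: n = (1.486/Q) A R^(2/3) S^(1/2) = (1.486/3610) × 108.4 × 3.667^(2/3) × √0.015 = 0.013.

n = 0.013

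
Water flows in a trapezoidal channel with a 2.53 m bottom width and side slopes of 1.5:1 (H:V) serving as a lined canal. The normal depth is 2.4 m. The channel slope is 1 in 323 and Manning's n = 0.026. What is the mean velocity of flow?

With bottom width b = 2.53 m and side slope z = 1.5: A = (b + zy)y = (2.53 + 1.5×2.4)×2.4 = 14.71 m²; P = b + 2y√(1+z²) = 2.53 + 2×2.4×1.803 = 11.18 m.
Hydraulic radius R = A/P = 14.71/11.18 = 1.316 m.
From Manning's equation, V = (1/n) R^(2/3) S^(1/2) = (1/0.026) × 1.316^(2/3) × 0.003096^(1/2) = 2.57 m/s.

V = 2.57 m/s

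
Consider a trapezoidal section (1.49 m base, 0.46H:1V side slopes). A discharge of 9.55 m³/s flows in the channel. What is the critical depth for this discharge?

y_c = 1.39 m

At critical depth, Q² T / (g A³) = 1, i.e. A³/T = Q²/g = 9.55²/9.81 = 9.297.
Try y = 1.09 m: A³/T = 4.103 — too small.
Try y = 1.56 m: A³/T = 13.96 — too large.
Try y = 1.39 m: A³/T = 9.365 — close enough.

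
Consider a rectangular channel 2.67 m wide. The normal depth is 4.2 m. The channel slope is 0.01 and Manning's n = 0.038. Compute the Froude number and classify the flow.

subcritical

Flow area A = b·y = 2.67 × 4.2 = 11.21 m². Wetted perimeter P = b + 2y = 2.67 + 2×4.2 = 11.07 m.
Hydraulic radius R = A/P = 11.21/11.07 = 1.013 m.
V = (1/n) R^(2/3) √S = (1/0.038) × 1.013^(2/3) × √0.01 = 2.654 m/s. Hydraulic depth D_h = A/T = 11.21/2.67 = 4.2 m.
Froude number Fr = V/√(g·D_h) = 2.654/√(9.81×4.2) = 0.414, which is less than 1, so the flow is subcritical.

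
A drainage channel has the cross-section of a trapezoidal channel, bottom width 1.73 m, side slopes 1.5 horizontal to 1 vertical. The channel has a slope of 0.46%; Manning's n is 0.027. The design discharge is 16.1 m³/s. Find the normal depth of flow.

y_n = 1.64 m

Manning's equation rearranged: A R^(2/3) = nQ / (1·√S) = 0.027 × 16.1 / (√0.0046) = 6.409.
Trying y = 1.4 m: A R^(2/3) = 4.587 — short.
Trying y = 1.79 m: A R^(2/3) = 7.721 — over.
Trying y = 1.64 m: A R^(2/3) = 6.401 — matches.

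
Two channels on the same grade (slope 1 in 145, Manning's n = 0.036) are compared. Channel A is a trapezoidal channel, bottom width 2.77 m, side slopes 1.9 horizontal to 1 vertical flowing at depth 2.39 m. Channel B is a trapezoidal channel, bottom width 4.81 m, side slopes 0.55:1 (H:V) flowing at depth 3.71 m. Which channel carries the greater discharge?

channel B

Channel A: With bottom width b = 2.77 m and side slope z = 1.9: A = (b + zy)y = (2.77 + 1.9×2.39)×2.39 = 17.47 m²; P = b + 2y√(1+z²) = 2.77 + 2×2.39×2.147 = 13.03 m. Hydraulic radius R = A/P = 17.47/13.03 = 1.341 m. Q_A = (1/0.036)·17.47·1.341^(2/3)·√0.006897 = 49.01 m³/s.
Channel B: With bottom width b = 4.81 m and side slope z = 0.55: A = (b + zy)y = (4.81 + 0.55×3.71)×3.71 = 25.42 m²; P = b + 2y√(1+z²) = 4.81 + 2×3.71×1.141 = 13.28 m. Hydraulic radius R = A/P = 25.42/13.28 = 1.914 m. Q_B = (1/0.036)·25.42·1.914^(2/3)·√0.006897 = 90.38 m³/s.
Q_A = 49.01 m³/s vs Q_B = 90.38 m³/s, so channel B carries more.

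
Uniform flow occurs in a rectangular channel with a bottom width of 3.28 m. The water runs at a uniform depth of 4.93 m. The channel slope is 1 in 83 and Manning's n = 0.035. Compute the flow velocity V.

V = 3.6 m/s

Flow area A = b·y = 3.28 × 4.93 = 16.17 m². Wetted perimeter P = b + 2y = 3.28 + 2×4.93 = 13.14 m.
Hydraulic radius R = A/P = 16.17/13.14 = 1.231 m.
From Manning's equation, V = (1/n) R^(2/3) S^(1/2) = (1/0.035) × 1.231^(2/3) × 0.01205^(1/2) = 3.6 m/s.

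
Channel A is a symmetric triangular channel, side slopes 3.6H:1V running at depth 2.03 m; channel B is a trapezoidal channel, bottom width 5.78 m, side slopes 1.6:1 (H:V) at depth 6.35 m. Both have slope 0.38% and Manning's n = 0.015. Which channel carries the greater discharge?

channel B

Channel A: For a triangular section with side slope z = 3.6: A = zy² = 3.6×2.03² = 14.84 m²; P = 2y√(1+z²) = 2×2.03×3.736 = 15.17 m. Hydraulic radius R = A/P = 14.84/15.17 = 0.978 m. Q_A = (1/0.015)·14.84·0.978^(2/3)·√0.0038 = 60.07 m³/s.
Channel B: With bottom width b = 5.78 m and side slope z = 1.6: A = (b + zy)y = (5.78 + 1.6×6.35)×6.35 = 101.2 m²; P = b + 2y√(1+z²) = 5.78 + 2×6.35×1.887 = 29.74 m. Hydraulic radius R = A/P = 101.2/29.74 = 3.403 m. Q_B = (1/0.015)·101.2·3.403^(2/3)·√0.0038 = 941.1 m³/s.
Q_A = 60.07 m³/s vs Q_B = 941.1 m³/s, so channel B carries more.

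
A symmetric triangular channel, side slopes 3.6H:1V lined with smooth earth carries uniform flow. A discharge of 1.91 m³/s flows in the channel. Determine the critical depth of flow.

At critical depth, Q² T / (g A³) = 1, i.e. A³/T = Q²/g = 1.91²/9.81 = 0.3719.
Trying y = 0.701 m: A³/T = 1.097 — over.
Trying y = 0.405 m: A³/T = 0.07061 — short.
Trying y = 0.565 m: A³/T = 0.3731 — close enough.

y_c = 0.565 m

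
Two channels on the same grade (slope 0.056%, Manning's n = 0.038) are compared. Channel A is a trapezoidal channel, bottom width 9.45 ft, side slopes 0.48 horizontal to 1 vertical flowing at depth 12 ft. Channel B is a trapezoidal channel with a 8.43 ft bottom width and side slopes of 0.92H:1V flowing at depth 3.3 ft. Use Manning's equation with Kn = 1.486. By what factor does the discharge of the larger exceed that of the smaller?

8.47

Channel A: With bottom width b = 9.45 ft and side slope z = 0.48: A = (b + zy)y = (9.45 + 0.48×12)×12 = 182.5 ft²; P = b + 2y√(1+z²) = 9.45 + 2×12×1.109 = 36.07 ft. Hydraulic radius R = A/P = 182.5/36.07 = 5.06 ft. Q_A = (1.486/0.038)·182.5·5.06^(2/3)·√0.00056 = 497.8 ft³/s.
Channel B: With bottom width b = 8.43 ft and side slope z = 0.92: A = (b + zy)y = (8.43 + 0.92×3.3)×3.3 = 37.84 ft²; P = b + 2y√(1+z²) = 8.43 + 2×3.3×1.359 = 17.4 ft. Hydraulic radius R = A/P = 37.84/17.4 = 2.175 ft. Q_B = (1.486/0.038)·37.84·2.175^(2/3)·√0.00056 = 58.78 ft³/s.
The larger discharge is 497.8 ft³/s and the smaller is 58.78 ft³/s; the ratio is 8.47.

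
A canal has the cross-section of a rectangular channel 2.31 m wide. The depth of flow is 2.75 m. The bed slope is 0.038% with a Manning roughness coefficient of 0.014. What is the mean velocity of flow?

Flow area A = b·y = 2.31 × 2.75 = 6.353 m². Wetted perimeter P = b + 2y = 2.31 + 2×2.75 = 7.81 m.
Hydraulic radius R = A/P = 6.353/7.81 = 0.8134 m.
From Manning's equation, V = (1/n) R^(2/3) S^(1/2) = (1/0.014) × 0.8134^(2/3) × 0.00038^(1/2) = 1.21 m/s.

V = 1.21 m/s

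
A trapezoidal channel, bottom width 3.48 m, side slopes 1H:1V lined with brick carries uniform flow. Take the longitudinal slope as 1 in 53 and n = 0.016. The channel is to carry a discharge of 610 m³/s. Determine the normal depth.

y_n = 4.84 m

Manning's equation rearranged: A R^(2/3) = nQ / (1·√S) = 0.016 × 610 / (√0.01887) = 71.05.
Try y = 5.82 m: A R^(2/3) = 105.3 — high.
Try y = 3.31 m: A R^(2/3) = 32.64 — low.
Try y = 4.84 m: A R^(2/3) = 71.08 — ≈ 71.05.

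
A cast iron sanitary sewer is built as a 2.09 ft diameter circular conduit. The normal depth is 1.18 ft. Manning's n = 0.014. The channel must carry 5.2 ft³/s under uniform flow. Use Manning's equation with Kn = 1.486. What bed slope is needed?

For a circular section of diameter D = 2.09 ft at depth y = 1.18 ft, the central angle is θ = 2 arccos(1 − 2y/D) = 3.401 rad. Then A = (D²/8)(θ − sin θ) = 1.997 ft² and P = Dθ/2 = 3.554 ft.
Hydraulic radius R = A/P = 1.997/3.554 = 0.5619 ft.
From Manning's equation, S = [nQ / (1.486 A R^(2/3))]² = [0.014 × 5.2 / (1.486 × 1.997 × 0.5619^(2/3))]² = 0.0013.

S = 0.0013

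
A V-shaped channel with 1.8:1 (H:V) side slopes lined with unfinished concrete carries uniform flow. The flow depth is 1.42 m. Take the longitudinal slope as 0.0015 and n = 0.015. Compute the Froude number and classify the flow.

subcritical

For a triangular section with side slope z = 1.8: A = zy² = 1.8×1.42² = 3.63 m²; P = 2y√(1+z²) = 2×1.42×2.059 = 5.848 m.
Hydraulic radius R = A/P = 3.63/5.848 = 0.6207 m.
V = (1/n) R^(2/3) √S = (1/0.015) × 0.6207^(2/3) × √0.0015 = 1.879 m/s. Hydraulic depth D_h = A/T = 3.63/5.112 = 0.71 m.
Froude number Fr = V/√(g·D_h) = 1.879/√(9.81×0.71) = 0.712, which is less than 1, so the flow is subcritical.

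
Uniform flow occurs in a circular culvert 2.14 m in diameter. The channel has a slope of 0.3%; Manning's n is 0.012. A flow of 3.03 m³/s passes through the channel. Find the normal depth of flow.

y_n = 0.775 m

Manning's equation rearranged: A R^(2/3) = nQ / (1·√S) = 0.012 × 3.03 / (√0.003) = 0.6638.
At y = 0.925 m: A R^(2/3) = 0.9191 — high.
At y = 0.669 m: A R^(2/3) = 0.5026 — low.
At y = 0.775 m: A R^(2/3) = 0.6645 — matches.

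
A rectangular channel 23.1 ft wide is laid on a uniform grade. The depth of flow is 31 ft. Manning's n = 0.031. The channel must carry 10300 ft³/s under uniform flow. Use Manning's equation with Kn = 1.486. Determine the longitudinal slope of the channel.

S = 0.00526

Flow area A = b·y = 23.1 × 31 = 716.1 ft². Wetted perimeter P = b + 2y = 23.1 + 2×31 = 85.1 ft.
Hydraulic radius R = A/P = 716.1/85.1 = 8.415 ft.
From Manning's equation, S = [nQ / (1.486 A R^(2/3))]² = [0.031 × 10300 / (1.486 × 716.1 × 8.415^(2/3))]² = 0.00526.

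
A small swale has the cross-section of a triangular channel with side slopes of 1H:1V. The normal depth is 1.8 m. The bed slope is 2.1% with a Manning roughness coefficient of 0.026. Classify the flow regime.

supercritical

For a triangular section with side slope z = 1: A = zy² = 1×1.8² = 3.24 m²; P = 2y√(1+z²) = 2×1.8×1.414 = 5.091 m.
Hydraulic radius R = A/P = 3.24/5.091 = 0.6364 m.
V = (1/n) R^(2/3) √S = (1/0.026) × 0.6364^(2/3) × √0.021 = 4.124 m/s. Hydraulic depth D_h = A/T = 3.24/3.6 = 0.9 m.
Froude number Fr = V/√(g·D_h) = 4.124/√(9.81×0.9) = 1.39, which is greater than 1, so the flow is supercritical.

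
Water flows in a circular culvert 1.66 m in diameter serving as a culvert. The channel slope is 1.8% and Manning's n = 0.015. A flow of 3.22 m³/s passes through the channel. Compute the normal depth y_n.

Manning's equation rearranged: A R^(2/3) = nQ / (1·√S) = 0.015 × 3.22 / (√0.018) = 0.36.
Try y = 0.704 m: A R^(2/3) = 0.4512 — high.
Try y = 0.531 m: A R^(2/3) = 0.2668 — low.
Try y = 0.622 m: A R^(2/3) = 0.3597 — matches.

y_n = 0.622 m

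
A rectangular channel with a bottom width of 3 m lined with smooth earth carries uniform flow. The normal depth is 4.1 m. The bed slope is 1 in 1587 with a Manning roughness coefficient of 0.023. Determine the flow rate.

Flow area A = b·y = 3 × 4.1 = 12.3 m². Wetted perimeter P = b + 2y = 3 + 2×4.1 = 11.2 m.
Hydraulic radius R = A/P = 12.3/11.2 = 1.098 m.
Manning's equation: Q = (1/n) A R^(2/3) S^(1/2) = (1/0.023) × 12.3 × 1.098^(2/3) × 0.0006301^(1/2) = 14.3 m³/s.

Q = 14.3 m³/s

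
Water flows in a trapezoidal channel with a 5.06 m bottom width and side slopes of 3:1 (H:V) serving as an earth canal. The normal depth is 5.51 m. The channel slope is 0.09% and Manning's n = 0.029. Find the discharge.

With bottom width b = 5.06 m and side slope z = 3: A = (b + zy)y = (5.06 + 3×5.51)×5.51 = 119 m²; P = b + 2y√(1+z²) = 5.06 + 2×5.51×3.162 = 39.91 m.
Hydraulic radius R = A/P = 119/39.91 = 2.981 m.
Manning's equation: Q = (1/n) A R^(2/3) S^(1/2) = (1/0.029) × 119 × 2.981^(2/3) × 0.0009^(1/2) = 255 m³/s.

Q = 255 m³/s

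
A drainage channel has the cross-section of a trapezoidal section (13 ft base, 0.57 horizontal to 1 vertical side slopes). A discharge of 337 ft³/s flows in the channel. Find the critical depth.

At critical depth, Q² T / (g A³) = 1, i.e. A³/T = Q²/g = 337²/32.2 = 3527.
Trying y = 2.13 ft: A³/T = 1799 — short.
Trying y = 2.64 ft: A³/T = 3507 — matches.

y_c = 2.64 ft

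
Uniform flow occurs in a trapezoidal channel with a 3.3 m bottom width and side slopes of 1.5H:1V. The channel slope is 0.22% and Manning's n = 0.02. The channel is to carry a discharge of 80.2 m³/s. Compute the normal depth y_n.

Manning's equation rearranged: A R^(2/3) = nQ / (1·√S) = 0.02 × 80.2 / (√0.0022) = 34.2.
Trying y = 3.35 m: A R^(2/3) = 41.47 — high.
Trying y = 2.71 m: A R^(2/3) = 26.47 — low.
Trying y = 3.06 m: A R^(2/3) = 34.18 — ≈ 34.2.

y_n = 3.06 m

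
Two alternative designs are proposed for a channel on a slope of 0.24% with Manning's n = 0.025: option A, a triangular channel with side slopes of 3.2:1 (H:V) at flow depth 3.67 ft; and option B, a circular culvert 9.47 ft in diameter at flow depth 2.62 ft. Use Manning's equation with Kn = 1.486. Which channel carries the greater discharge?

channel A

Channel A: For a triangular section with side slope z = 3.2: A = zy² = 3.2×3.67² = 43.1 ft²; P = 2y√(1+z²) = 2×3.67×3.353 = 24.61 ft. Hydraulic radius R = A/P = 43.1/24.61 = 1.751 ft. Q_A = (1.486/0.025)·43.1·1.751^(2/3)·√0.0024 = 182.4 ft³/s.
Channel B: For a circular section of diameter D = 9.47 ft at depth y = 2.62 ft, the central angle is θ = 2 arccos(1 − 2y/D) = 2.216 rad. Then A = (D²/8)(θ − sin θ) = 15.88 ft² and P = Dθ/2 = 10.49 ft. Hydraulic radius R = A/P = 15.88/10.49 = 1.513 ft. Q_B = (1.486/0.025)·15.88·1.513^(2/3)·√0.0024 = 60.94 ft³/s.
Q_A = 182.4 ft³/s vs Q_B = 60.94 ft³/s, so channel A carries more.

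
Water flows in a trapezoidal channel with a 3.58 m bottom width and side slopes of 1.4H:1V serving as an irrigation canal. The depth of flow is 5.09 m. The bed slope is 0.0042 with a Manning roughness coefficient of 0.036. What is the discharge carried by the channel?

With bottom width b = 3.58 m and side slope z = 1.4: A = (b + zy)y = (3.58 + 1.4×5.09)×5.09 = 54.49 m²; P = b + 2y√(1+z²) = 3.58 + 2×5.09×1.72 = 21.09 m.
Hydraulic radius R = A/P = 54.49/21.09 = 2.583 m.
Manning's equation: Q = (1/n) A R^(2/3) S^(1/2) = (1/0.036) × 54.49 × 2.583^(2/3) × 0.0042^(1/2) = 185 m³/s.

Q = 185 m³/s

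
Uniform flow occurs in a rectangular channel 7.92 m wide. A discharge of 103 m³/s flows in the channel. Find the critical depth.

For a rectangular channel, critical depth y_c = (q²/g)^(1/3) where q = Q/b = 103/7.92 = 13.01 m²/s.
So y_c = (13.01²/9.81)^(1/3) = 2.58 m.

y_c = 2.58 m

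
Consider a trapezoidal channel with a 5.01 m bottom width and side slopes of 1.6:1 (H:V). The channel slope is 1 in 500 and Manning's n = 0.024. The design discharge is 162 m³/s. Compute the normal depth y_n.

y_n = 4.19 m

Manning's equation rearranged: A R^(2/3) = nQ / (1·√S) = 0.024 × 162 / (√0.002) = 86.94.
At y = 3.53 m: A R^(2/3) = 60.76 — low.
At y = 5.11 m: A R^(2/3) = 133 — high.
At y = 4.19 m: A R^(2/3) = 86.93 — ≈ 86.94.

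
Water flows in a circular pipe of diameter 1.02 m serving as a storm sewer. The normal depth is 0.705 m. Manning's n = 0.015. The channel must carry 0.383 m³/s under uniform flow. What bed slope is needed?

For a circular section of diameter D = 1.02 m at depth y = 0.705 m, the central angle is θ = 2 arccos(1 − 2y/D) = 3.926 rad. Then A = (D²/8)(θ − sin θ) = 0.6025 m² and P = Dθ/2 = 2.002 m.
Hydraulic radius R = A/P = 0.6025/2.002 = 0.3009 m.
From Manning's equation, S = [nQ / (1 A R^(2/3))]² = [0.015 × 0.383 / (1 × 0.6025 × 0.3009^(2/3))]² = 0.000451.

S = 0.000451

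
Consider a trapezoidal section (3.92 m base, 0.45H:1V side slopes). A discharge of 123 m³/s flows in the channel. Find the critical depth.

y_c = 3.96 m

At critical depth, Q² T / (g A³) = 1, i.e. A³/T = Q²/g = 123²/9.81 = 1542.
Trying y = 2.71 m: A³/T = 424.9 — short.
Trying y = 3.96 m: A³/T = 1538 — ≈ 1542.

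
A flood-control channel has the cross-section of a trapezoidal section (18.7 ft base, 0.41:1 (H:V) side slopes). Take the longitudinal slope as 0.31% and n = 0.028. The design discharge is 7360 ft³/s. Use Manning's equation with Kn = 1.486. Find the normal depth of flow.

y_n = 21.1 ft

Manning's equation rearranged: A R^(2/3) = nQ / (1.486·√S) = 0.028 × 7360 / (1.486 × √0.0031) = 2491.
Trying y = 24.1 ft: A R^(2/3) = 3139 — over.
Trying y = 21.1 ft: A R^(2/3) = 2492 — matches.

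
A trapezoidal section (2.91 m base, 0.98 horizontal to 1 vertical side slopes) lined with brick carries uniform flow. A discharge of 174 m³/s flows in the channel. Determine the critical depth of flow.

y_c = 4.51 m

At critical depth, Q² T / (g A³) = 1, i.e. A³/T = Q²/g = 174²/9.81 = 3086.
At y = 3.91 m: A³/T = 1732 — low.
At y = 5.45 m: A³/T = 6690 — high.
At y = 4.51 m: A³/T = 3075 — matches.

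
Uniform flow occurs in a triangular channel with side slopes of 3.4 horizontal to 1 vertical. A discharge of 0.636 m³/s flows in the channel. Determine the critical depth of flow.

y_c = 0.372 m

At critical depth, Q² T / (g A³) = 1, i.e. A³/T = Q²/g = 0.636²/9.81 = 0.04123.
At y = 0.327 m: A³/T = 0.02161 — short.
At y = 0.464 m: A³/T = 0.1243 — over.
At y = 0.372 m: A³/T = 0.04118 — ≈ 0.04123.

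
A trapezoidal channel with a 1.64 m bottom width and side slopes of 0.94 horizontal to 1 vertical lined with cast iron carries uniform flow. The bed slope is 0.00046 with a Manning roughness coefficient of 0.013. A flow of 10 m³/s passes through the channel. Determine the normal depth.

Manning's equation rearranged: A R^(2/3) = nQ / (1·√S) = 0.013 × 10 / (√0.00046) = 6.061.
Trying y = 2.09 m: A R^(2/3) = 7.64 — too large.
Trying y = 1.32 m: A R^(2/3) = 3.062 — too small.
Trying y = 1.87 m: A R^(2/3) = 6.089 — matches.

y_n = 1.87 m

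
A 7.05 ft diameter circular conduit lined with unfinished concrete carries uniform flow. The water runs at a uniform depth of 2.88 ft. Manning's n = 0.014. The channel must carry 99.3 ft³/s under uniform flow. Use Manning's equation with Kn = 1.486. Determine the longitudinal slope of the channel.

For a circular section of diameter D = 7.05 ft at depth y = 2.88 ft, the central angle is θ = 2 arccos(1 − 2y/D) = 2.774 rad. Then A = (D²/8)(θ − sin θ) = 15 ft² and P = Dθ/2 = 9.777 ft.
Hydraulic radius R = A/P = 15/9.777 = 1.534 ft.
From Manning's equation, S = [nQ / (1.486 A R^(2/3))]² = [0.014 × 99.3 / (1.486 × 15 × 1.534^(2/3))]² = 0.0022.

S = 0.0022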